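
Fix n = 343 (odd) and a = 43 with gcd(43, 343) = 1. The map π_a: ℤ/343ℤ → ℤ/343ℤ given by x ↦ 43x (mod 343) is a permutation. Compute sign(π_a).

+1

Orbit of 267 under x↦43x: [267, 162, 106, 99, 141, 232, 29]… (length divides ord_343(43)).
Cycle type of π: 49×6 + 7×6 + 1×7; total 19 cycles.
n − c = 343 − 19 = 324; sign = (−1)^324 = +1.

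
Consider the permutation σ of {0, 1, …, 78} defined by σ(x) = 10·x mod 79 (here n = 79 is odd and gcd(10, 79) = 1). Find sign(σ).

+1

Start at x=52: 52 → 46 → 65 → 18 → 22 → 62 → 67 → … (one orbit).
7 cycles of lengths [13, 13, 13, 13, 13, 13, 1].
sign(π) = (−1)^{n − #cycles} = (−1)^{79−7} = (−1)^72 = +1.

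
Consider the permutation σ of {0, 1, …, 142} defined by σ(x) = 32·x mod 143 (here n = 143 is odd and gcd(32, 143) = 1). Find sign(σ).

Orbit of 100 under x↦32x: [100, 54, 12, 98, 133, 109, 56]… (length divides ord_143(32)).
Cycle lengths of π_32 on ℤ/143ℤ: [12, 12, 12, 12, 12, 12, 12, 12, 12, 12, 12, 2, 2, 2, 2, 2, 1]; 17 cycles in total.
sign(π) = (−1)^{n − #cycles} = (−1)^{143−17} = (−1)^126 = +1.
Zolotarev: (32|143) = +1, matching the cycle-count sign.

+1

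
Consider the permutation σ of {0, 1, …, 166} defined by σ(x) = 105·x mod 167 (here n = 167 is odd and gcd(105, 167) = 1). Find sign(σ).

-1

Orbit of 44 under x↦105x: [44, 111, 132, 166, 62, 164, 19]… (length divides ord_167(105)).
Decompose π into cycles: lengths [166, 1] (2 cycles, including the fixed point 0).
n − c = 167 − 2 = 165; sign = (−1)^165 = -1.
(105|167)_J = -1 (Zolotarev's lemma cross-check).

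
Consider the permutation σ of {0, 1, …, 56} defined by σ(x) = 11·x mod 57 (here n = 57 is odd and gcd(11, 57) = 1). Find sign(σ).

Orbit of 7 under x↦11x: [7, 20, 49, 26, 1, 11]… (length divides ord_57(11)).
π_11 has 14 disjoint cycles with lengths [6, 6, 6, 6, 6, 6, 3, 3, 3, 3, 3, 3, 2, 1] on {0,…,56}.
With 14 cycles on 57 points, sign = (−1)^{57−14} = -1.

-1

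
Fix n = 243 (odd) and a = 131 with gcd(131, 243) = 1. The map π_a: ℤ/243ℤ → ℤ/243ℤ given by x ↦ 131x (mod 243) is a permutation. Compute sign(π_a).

-1

Orbit of 124 under x↦131x: [124, 206, 13, 2, 19, 59, 196]… (length divides ord_243(131)).
Cycle type of π: 162 + 54 + 18 + 6 + 2 + 1; total 6 cycles.
n − c = 243 − 6 = 237; sign = (−1)^237 = -1.
Check: (131/243) = -1 by Zolotarev.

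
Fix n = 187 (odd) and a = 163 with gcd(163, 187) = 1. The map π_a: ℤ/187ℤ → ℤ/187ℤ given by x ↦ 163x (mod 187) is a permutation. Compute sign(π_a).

Orbit of 104 under x↦163x: [104, 122, 64, 147, 25, 148, 1]… (length divides ord_187(163)).
Decompose π into cycles: lengths [80, 80, 16, 5, 5, 1] (6 cycles, including the fixed point 0).
6 cycles on 187: each ℓ→(−1)^(ℓ−1), product (−1)^181 = -1.
Via Zolotarev, sign(π_{163}) = (163|187) = -1.

-1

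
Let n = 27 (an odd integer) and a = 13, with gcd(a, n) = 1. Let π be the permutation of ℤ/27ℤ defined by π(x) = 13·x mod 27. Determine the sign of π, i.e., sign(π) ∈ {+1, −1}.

+1

Orbit of 25 under x↦13x: [25, 1, 13, 7, 10, 22, 16]… (length divides ord_27(13)).
7 cycles of lengths [9, 9, 3, 3, 1, 1, 1].
sign(π) = (−1)^{n − #cycles} = (−1)^{27−7} = (−1)^20 = +1.
Via Zolotarev, sign(π_{13}) = (13|27) = +1.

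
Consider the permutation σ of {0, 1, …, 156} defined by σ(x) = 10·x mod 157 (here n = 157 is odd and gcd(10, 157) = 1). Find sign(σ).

+1

Trace 49: π^k(49) = [49, 19, 33, 16, 3, 30, 143] for k=0..6.
The orbit structure of x ↦ 10x mod 157: 3 orbits of sizes [78, 78, 1].
With 3 cycles on 157 points, sign = (−1)^{157−3} = +1.
Check: (10/157) = +1 by Zolotarev.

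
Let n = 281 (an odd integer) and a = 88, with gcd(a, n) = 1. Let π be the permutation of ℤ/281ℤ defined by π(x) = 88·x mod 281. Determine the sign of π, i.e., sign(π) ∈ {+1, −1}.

-1

Trace 39: π^k(39) = [39, 60, 222, 147, 10, 37, 165] for k=0..6.
Decompose π into cycles: lengths [56, 56, 56, 56, 56, 1] (6 cycles, including the fixed point 0).
n − c = 281 − 6 = 275; sign = (−1)^275 = -1.
The Jacobi symbol (88|281) = -1 (Zolotarev) agrees.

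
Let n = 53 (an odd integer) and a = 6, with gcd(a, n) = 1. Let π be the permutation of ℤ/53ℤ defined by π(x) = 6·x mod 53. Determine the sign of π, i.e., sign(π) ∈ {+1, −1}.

Trace 49: π^k(49) = [49, 29, 15, 37, 10, 7, 42] for k=0..6.
Cycle lengths of π_6 on ℤ/53ℤ: [26, 26, 1]; 3 cycles in total.
sign(π) = (−1)^{n − #cycles} = (−1)^{53−3} = (−1)^50 = +1.
(6|53)_J = +1 (Zolotarev's lemma cross-check).

+1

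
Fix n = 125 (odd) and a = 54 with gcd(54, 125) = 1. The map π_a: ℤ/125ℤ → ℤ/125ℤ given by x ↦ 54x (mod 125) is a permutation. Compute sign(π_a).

+1

Orbit of 54 under x↦54x: [54, 41, 89, 56, 24, 46, 109]… (length divides ord_125(54)).
The orbit structure of x ↦ 54x mod 125: 7 orbits of sizes [50, 50, 10, 10, 2, 2, 1].
Σ(ℓ_i−1) = 125−7 = 118; sign = (−1)^118 = +1.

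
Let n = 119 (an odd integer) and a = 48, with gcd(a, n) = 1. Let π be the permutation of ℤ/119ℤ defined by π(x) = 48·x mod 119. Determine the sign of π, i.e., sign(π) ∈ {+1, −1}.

Start at x=64: 64 → 97 → 15 → 6 → 50 → 20 → 8 → … (one orbit).
Cycle lengths of π_48 on ℤ/119ℤ: [16, 16, 16, 16, 16, 16, 16, 2, 2, 2, 1]; 11 cycles in total.
Σ(ℓ_i−1) = 119−11 = 108; sign = (−1)^108 = +1.
(48|119)_J = +1 (Zolotarev's lemma cross-check).

+1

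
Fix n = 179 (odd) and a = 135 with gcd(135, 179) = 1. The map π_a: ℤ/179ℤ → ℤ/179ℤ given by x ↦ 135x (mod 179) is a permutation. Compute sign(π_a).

+1

Orbit of 13 under x↦135x: [13, 144, 108, 81, 16, 12, 9]… (length divides ord_179(135)).
π_135 has 3 disjoint cycles with lengths [89, 89, 1] on {0,…,178}.
n − c = 179 − 3 = 176; sign = (−1)^176 = +1.
Zolotarev: (135|179) = +1, matching the cycle-count sign.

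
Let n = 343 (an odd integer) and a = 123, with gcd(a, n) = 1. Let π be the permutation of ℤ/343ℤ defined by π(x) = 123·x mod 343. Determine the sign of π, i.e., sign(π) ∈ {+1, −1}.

Trace 109: π^k(109) = [109, 30, 260, 81, 16, 253, 249] for k=0..6.
Cycle lengths of π_123 on ℤ/343ℤ: [147, 147, 21, 21, 3, 3, 1]; 7 cycles in total.
7 cycles on 343: each ℓ→(−1)^(ℓ−1), product (−1)^336 = +1.

+1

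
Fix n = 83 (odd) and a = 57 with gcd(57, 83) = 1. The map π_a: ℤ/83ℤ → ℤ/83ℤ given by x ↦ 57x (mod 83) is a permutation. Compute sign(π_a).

-1

Start at x=44: 44 → 18 → 30 → 50 → 28 → 19 → 4 → … (one orbit).
2 cycles of lengths [82, 1].
Σ(ℓ_i−1) = 83−2 = 81; sign = (−1)^81 = -1.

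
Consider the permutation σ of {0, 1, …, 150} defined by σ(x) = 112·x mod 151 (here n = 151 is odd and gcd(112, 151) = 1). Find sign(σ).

Trace 90: π^k(90) = [90, 114, 84, 46, 18, 53, 47] for k=0..6.
Decompose π into cycles: lengths [150, 1] (2 cycles, including the fixed point 0).
n − c = 151 − 2 = 149; sign = (−1)^149 = -1.
Via Zolotarev, sign(π_{112}) = (112|151) = -1.

-1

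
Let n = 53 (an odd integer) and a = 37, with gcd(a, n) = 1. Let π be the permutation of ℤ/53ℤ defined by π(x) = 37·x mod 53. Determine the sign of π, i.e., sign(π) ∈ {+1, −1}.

Trace 11: π^k(11) = [11, 36, 7, 47, 43, 1, 37] for k=0..6.
3 cycles of lengths [26, 26, 1].
With 3 cycles on 53 points, sign = (−1)^{53−3} = +1.
Via Zolotarev, sign(π_{37}) = (37|53) = +1.

+1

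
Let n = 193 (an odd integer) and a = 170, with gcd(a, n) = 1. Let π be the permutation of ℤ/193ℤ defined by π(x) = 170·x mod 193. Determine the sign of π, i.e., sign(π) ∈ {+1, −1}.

+1

Trace 170: π^k(170) = [170, 143, 185, 184, 14, 64, 72] for k=0..6.
Cycle lengths of π_170 on ℤ/193ℤ: [32, 32, 32, 32, 32, 32, 1]; 7 cycles in total.
sign(π) = (−1)^{n − #cycles} = (−1)^{193−7} = (−1)^186 = +1.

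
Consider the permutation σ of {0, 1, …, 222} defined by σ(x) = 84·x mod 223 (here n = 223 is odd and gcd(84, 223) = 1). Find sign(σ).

Orbit of 39 under x↦84x: [39, 154, 2, 168, 63, 163, 89]… (length divides ord_223(84)).
Decompose π into cycles: lengths [222, 1] (2 cycles, including the fixed point 0).
n − c = 223 − 2 = 221; sign = (−1)^221 = -1.

-1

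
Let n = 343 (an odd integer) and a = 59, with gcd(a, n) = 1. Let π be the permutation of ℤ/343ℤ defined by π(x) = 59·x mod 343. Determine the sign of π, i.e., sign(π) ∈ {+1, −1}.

Trace 97: π^k(97) = [97, 235, 145, 323, 192, 9, 188] for k=0..6.
The orbit structure of x ↦ 59x mod 343: 4 orbits of sizes [294, 42, 6, 1].
Σ(ℓ_i−1) = 343−4 = 339; sign = (−1)^339 = -1.

-1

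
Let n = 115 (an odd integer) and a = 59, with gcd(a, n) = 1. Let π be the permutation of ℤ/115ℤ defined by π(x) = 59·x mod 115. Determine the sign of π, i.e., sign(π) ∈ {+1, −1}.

+1

Start at x=64: 64 → 96 → 29 → 101 → 94 → 26 → 39 → … (one orbit).
Cycle lengths of π_59 on ℤ/115ℤ: [22, 22, 22, 22, 11, 11, 2, 2, 1]; 9 cycles in total.
115 − 9 = 106 transpositions; sign(π) = (−1)^106 = +1.
The Jacobi symbol (59|115) = +1 (Zolotarev) agrees.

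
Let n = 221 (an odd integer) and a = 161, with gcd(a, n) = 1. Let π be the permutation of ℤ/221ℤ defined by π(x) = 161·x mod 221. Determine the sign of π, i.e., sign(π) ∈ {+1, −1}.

-1

Orbit of 38 under x↦161x: [38, 151, 1, 161, 64, 138, 118]… (length divides ord_221(161)).
Cycle lengths of π_161 on ℤ/221ℤ: [8, 8, 8, 8, 8, 8, 8, 8, 8, 8, 8, 8, 8, 8, 8, 8, 8, 8, 8, 8, 8, 8, 8, 8, 8, 8, 4, 4, 4, 1]; 30 cycles in total.
Σ(ℓ_i−1) = 221−30 = 191; sign = (−1)^191 = -1.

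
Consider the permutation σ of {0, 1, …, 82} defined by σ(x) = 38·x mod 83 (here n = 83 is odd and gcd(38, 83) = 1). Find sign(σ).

+1

Start at x=21: 21 → 51 → 29 → 23 → 44 → 12 → 41 → … (one orbit).
Cycle type of π: 41×2 + 1; total 3 cycles.
3 cycles on 83: each ℓ→(−1)^(ℓ−1), product (−1)^80 = +1.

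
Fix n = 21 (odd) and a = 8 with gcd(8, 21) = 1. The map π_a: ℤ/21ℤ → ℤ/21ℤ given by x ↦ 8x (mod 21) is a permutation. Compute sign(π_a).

-1

Orbit of 8 under x↦8x: [8, 1]… (length divides ord_21(8)).
π_8 has 14 disjoint cycles with lengths [2, 2, 2, 2, 2, 2, 2, 1, 1, 1, 1, 1, 1, 1] on {0,…,20}.
21 − 14 = 7 transpositions; sign(π) = (−1)^7 = -1.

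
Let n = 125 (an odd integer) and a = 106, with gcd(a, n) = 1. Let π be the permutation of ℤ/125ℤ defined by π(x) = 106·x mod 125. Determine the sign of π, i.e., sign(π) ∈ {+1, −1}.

Orbit of 121 under x↦106x: [121, 76, 56, 61, 91, 21, 101]… (length divides ord_125(106)).
13 cycles of lengths [25, 25, 25, 25, 5, 5, 5, 5, 1, 1, 1, 1, 1].
sign(π) = (−1)^{n − #cycles} = (−1)^{125−13} = (−1)^112 = +1.
Zolotarev: (106|125) = +1, matching the cycle-count sign.

+1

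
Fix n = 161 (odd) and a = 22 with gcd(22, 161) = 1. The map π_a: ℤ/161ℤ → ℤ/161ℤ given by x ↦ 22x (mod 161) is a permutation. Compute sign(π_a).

-1

Start at x=22: 22 → 1 → 22 (one orbit).
Cycle type of π: 2×77 + 1×7; total 84 cycles.
With 84 cycles on 161 points, sign = (−1)^{161−84} = -1.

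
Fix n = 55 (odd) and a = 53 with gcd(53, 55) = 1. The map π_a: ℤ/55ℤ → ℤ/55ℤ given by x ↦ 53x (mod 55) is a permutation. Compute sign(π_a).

-1

Start at x=23: 23 → 9 → 37 → 36 → 38 → 34 → 42 → … (one orbit).
Cycle lengths of π_53 on ℤ/55ℤ: [20, 20, 5, 5, 4, 1]; 6 cycles in total.
n − c = 55 − 6 = 49; sign = (−1)^49 = -1.
Check: (53/55) = -1 by Zolotarev.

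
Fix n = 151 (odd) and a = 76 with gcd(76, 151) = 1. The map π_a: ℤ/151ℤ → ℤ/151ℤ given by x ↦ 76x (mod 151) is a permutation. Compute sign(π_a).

+1

Orbit of 16 under x↦76x: [16, 8, 4, 2, 1, 76, 38]… (length divides ord_151(76)).
Cycle type of π: 15×10 + 1; total 11 cycles.
11 cycles on 151: each ℓ→(−1)^(ℓ−1), product (−1)^140 = +1.
(76|151)_J = +1 (Zolotarev's lemma cross-check).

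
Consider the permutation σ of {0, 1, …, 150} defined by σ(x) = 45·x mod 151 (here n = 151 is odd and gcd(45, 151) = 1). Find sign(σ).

+1

Start at x=85: 85 → 50 → 136 → 80 → 127 → 128 → 22 → … (one orbit).
The orbit structure of x ↦ 45x mod 151: 3 orbits of sizes [75, 75, 1].
151 − 3 = 148 transpositions; sign(π) = (−1)^148 = +1.
The Jacobi symbol (45|151) = +1 (Zolotarev) agrees.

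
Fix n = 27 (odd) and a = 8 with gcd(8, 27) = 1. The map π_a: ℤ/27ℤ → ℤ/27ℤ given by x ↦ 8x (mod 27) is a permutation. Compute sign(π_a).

-1

Start at x=10: 10 → 26 → 19 → 17 → 1 → 8 → 10 (one orbit).
Cycle type of π: 6×3 + 2×4 + 1; total 8 cycles.
8 cycles on 27: each ℓ→(−1)^(ℓ−1), product (−1)^19 = -1.
Via Zolotarev, sign(π_{8}) = (8|27) = -1.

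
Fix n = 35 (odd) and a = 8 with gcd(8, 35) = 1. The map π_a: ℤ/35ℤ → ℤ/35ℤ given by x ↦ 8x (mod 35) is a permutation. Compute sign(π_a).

-1

Orbit of 22 under x↦8x: [22, 1, 8, 29]… (length divides ord_35(8)).
Cycle type of π: 4×7 + 1×7; total 14 cycles.
With 14 cycles on 35 points, sign = (−1)^{35−14} = -1.
The Jacobi symbol (8|35) = -1 (Zolotarev) agrees.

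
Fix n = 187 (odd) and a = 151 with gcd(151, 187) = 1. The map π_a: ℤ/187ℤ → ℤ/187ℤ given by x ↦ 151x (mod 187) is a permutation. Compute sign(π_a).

Start at x=94: 94 → 169 → 87 → 47 → 178 → 137 → 117 → … (one orbit).
The orbit structure of x ↦ 151x mod 187: 8 orbits of sizes [40, 40, 40, 40, 10, 8, 8, 1].
sign(π) = (−1)^{n − #cycles} = (−1)^{187−8} = (−1)^179 = -1.
Zolotarev: (151|187) = -1, matching the cycle-count sign.

-1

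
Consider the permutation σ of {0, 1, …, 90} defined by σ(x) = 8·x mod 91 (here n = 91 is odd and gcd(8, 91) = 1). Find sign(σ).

-1

Start at x=8: 8 → 64 → 57 → 1 → 8 (one orbit).
Decompose π into cycles: lengths [4, 4, 4, 4, 4, 4, 4, 4, 4, 4, 4, 4, 4, 4, 4, 4, 4, 4, 4, 4, 4, 1, 1, 1, 1, 1, 1, 1] (28 cycles, including the fixed point 0).
sign(π) = (−1)^{n − #cycles} = (−1)^{91−28} = (−1)^63 = -1.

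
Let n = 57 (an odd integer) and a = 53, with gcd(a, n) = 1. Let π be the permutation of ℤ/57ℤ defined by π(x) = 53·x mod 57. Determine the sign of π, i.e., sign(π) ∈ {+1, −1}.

+1

Trace 14: π^k(14) = [14, 1, 53, 16, 50, 28, 2] for k=0..6.
5 cycles of lengths [18, 18, 18, 2, 1].
n − c = 57 − 5 = 52; sign = (−1)^52 = +1.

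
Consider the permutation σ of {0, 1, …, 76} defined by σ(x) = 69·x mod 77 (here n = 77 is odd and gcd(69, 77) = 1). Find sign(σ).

-1

Start at x=48: 48 → 1 → 69 → 64 → 27 → 15 → 34 → … (one orbit).
Decompose π into cycles: lengths [10, 10, 10, 10, 10, 10, 5, 5, 2, 2, 2, 1] (12 cycles, including the fixed point 0).
77 − 12 = 65 transpositions; sign(π) = (−1)^65 = -1.
Check: (69/77) = -1 by Zolotarev.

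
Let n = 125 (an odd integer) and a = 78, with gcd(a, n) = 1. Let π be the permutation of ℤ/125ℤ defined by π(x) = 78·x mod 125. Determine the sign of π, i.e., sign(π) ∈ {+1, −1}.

Trace 62: π^k(62) = [62, 86, 83, 99, 97, 66, 23] for k=0..6.
Cycle type of π: 100 + 20 + 4 + 1; total 4 cycles.
125 − 4 = 121 transpositions; sign(π) = (−1)^121 = -1.

-1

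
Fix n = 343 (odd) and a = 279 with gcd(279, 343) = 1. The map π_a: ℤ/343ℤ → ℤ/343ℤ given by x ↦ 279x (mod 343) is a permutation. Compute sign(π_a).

Start at x=97: 97 → 309 → 118 → 337 → 41 → 120 → 209 → … (one orbit).
10 cycles of lengths [98, 98, 98, 14, 14, 14, 2, 2, 2, 1].
n − c = 343 − 10 = 333; sign = (−1)^333 = -1.
(279|343)_J = -1 (Zolotarev's lemma cross-check).

-1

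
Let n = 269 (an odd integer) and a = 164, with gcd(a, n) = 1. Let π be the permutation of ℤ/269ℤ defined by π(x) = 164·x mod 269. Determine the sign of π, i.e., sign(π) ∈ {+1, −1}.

+1

Trace 235: π^k(235) = [235, 73, 136, 246, 263, 92, 24] for k=0..6.
π_164 has 3 disjoint cycles with lengths [134, 134, 1] on {0,…,268}.
3 cycles on 269: each ℓ→(−1)^(ℓ−1), product (−1)^266 = +1.
Zolotarev: (164|269) = +1, matching the cycle-count sign.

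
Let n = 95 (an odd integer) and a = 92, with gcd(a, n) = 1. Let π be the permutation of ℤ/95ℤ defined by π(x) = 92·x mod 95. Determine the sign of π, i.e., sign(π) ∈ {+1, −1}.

-1

Trace 39: π^k(39) = [39, 73, 66, 87, 24, 23, 26] for k=0..6.
Cycle type of π: 36×2 + 9×2 + 4 + 1; total 6 cycles.
With 6 cycles on 95 points, sign = (−1)^{95−6} = -1.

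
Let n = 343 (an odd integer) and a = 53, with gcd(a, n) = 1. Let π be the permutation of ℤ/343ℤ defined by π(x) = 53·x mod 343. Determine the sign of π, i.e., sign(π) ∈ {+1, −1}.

+1

Orbit of 57 under x↦53x: [57, 277, 275, 169, 39, 9, 134]… (length divides ord_343(53)).
Decompose π into cycles: lengths [147, 147, 21, 21, 3, 3, 1] (7 cycles, including the fixed point 0).
n − c = 343 − 7 = 336; sign = (−1)^336 = +1.
Check: (53/343) = +1 by Zolotarev.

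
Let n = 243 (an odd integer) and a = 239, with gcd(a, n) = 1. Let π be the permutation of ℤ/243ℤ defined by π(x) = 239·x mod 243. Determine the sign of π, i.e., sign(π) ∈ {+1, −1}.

-1

Start at x=212: 212 → 124 → 233 → 40 → 83 → 154 → 113 → … (one orbit).
π_239 has 6 disjoint cycles with lengths [162, 54, 18, 6, 2, 1] on {0,…,242}.
sign(π) = (−1)^{n − #cycles} = (−1)^{243−6} = (−1)^237 = -1.
Via Zolotarev, sign(π_{239}) = (239|243) = -1.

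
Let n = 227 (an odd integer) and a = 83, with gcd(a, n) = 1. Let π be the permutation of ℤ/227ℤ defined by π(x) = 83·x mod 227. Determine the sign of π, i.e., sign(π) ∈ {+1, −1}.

-1

Orbit of 59 under x↦83x: [59, 130, 121, 55, 25, 32, 159]… (length divides ord_227(83)).
The orbit structure of x ↦ 83x mod 227: 2 orbits of sizes [226, 1].
n − c = 227 − 2 = 225; sign = (−1)^225 = -1.
The Jacobi symbol (83|227) = -1 (Zolotarev) agrees.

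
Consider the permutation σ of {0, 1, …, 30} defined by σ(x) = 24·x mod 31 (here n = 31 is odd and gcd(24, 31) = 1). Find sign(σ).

Trace 18: π^k(18) = [18, 29, 14, 26, 4, 3, 10] for k=0..6.
2 cycles of lengths [30, 1].
With 2 cycles on 31 points, sign = (−1)^{31−2} = -1.
Check: (24/31) = -1 by Zolotarev.

-1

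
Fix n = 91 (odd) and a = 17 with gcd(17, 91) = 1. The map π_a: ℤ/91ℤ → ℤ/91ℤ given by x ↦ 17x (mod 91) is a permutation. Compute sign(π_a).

-1

Orbit of 1 under x↦17x: [1, 17, 16, 90, 74, 75]… (length divides ord_91(17)).
Cycle lengths of π_17 on ℤ/91ℤ: [6, 6, 6, 6, 6, 6, 6, 6, 6, 6, 6, 6, 6, 6, 6, 1]; 16 cycles in total.
n − c = 91 − 16 = 75; sign = (−1)^75 = -1.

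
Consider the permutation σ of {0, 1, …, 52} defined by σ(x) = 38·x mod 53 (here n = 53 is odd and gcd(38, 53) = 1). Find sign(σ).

Start at x=25: 25 → 49 → 7 → 1 → 38 → 13 → 17 → … (one orbit).
Cycle type of π: 26×2 + 1; total 3 cycles.
With 3 cycles on 53 points, sign = (−1)^{53−3} = +1.

+1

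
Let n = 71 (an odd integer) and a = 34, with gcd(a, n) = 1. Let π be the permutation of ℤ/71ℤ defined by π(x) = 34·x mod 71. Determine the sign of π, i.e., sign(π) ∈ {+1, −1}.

-1

Start at x=34: 34 → 20 → 41 → 45 → 39 → 48 → 70 → … (one orbit).
Cycle lengths of π_34 on ℤ/71ℤ: [14, 14, 14, 14, 14, 1]; 6 cycles in total.
n − c = 71 − 6 = 65; sign = (−1)^65 = -1.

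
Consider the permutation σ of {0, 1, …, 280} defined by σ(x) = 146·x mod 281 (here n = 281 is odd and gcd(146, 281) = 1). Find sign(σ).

-1

Start at x=60: 60 → 49 → 129 → 7 → 179 → 1 → 146 → … (one orbit).
π_146 has 8 disjoint cycles with lengths [40, 40, 40, 40, 40, 40, 40, 1] on {0,…,280}.
n − c = 281 − 8 = 273; sign = (−1)^273 = -1.
Check: (146/281) = -1 by Zolotarev.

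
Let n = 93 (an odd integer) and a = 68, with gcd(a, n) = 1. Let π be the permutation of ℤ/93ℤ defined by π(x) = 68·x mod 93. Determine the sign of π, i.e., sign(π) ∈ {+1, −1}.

Trace 1: π^k(1) = [1, 68, 67, 92, 25, 26] for k=0..5.
Cycle type of π: 6×15 + 2 + 1; total 17 cycles.
sign(π) = (−1)^{n − #cycles} = (−1)^{93−17} = (−1)^76 = +1.
Zolotarev: (68|93) = +1, matching the cycle-count sign.

+1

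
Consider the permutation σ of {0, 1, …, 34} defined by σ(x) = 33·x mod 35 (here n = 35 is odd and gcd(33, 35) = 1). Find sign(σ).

Trace 29: π^k(29) = [29, 12, 11, 13, 9, 17, 1] for k=0..6.
5 cycles of lengths [12, 12, 6, 4, 1].
n − c = 35 − 5 = 30; sign = (−1)^30 = +1.
The Jacobi symbol (33|35) = +1 (Zolotarev) agrees.

+1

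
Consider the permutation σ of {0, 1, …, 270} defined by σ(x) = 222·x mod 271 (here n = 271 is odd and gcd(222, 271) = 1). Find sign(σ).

-1

Trace 204: π^k(204) = [204, 31, 107, 177, 270, 49, 38] for k=0..6.
π_222 has 2 disjoint cycles with lengths [270, 1] on {0,…,270}.
n − c = 271 − 2 = 269; sign = (−1)^269 = -1.
Via Zolotarev, sign(π_{222}) = (222|271) = -1.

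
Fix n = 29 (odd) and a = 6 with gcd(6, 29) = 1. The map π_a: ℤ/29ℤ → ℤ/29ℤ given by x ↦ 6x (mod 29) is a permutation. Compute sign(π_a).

Start at x=6: 6 → 7 → 13 → 20 → 4 → 24 → 28 → … (one orbit).
The orbit structure of x ↦ 6x mod 29: 3 orbits of sizes [14, 14, 1].
29 − 3 = 26 transpositions; sign(π) = (−1)^26 = +1.

+1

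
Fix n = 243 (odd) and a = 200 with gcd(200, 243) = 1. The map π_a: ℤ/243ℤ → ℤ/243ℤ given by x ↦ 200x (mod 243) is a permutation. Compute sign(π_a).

Start at x=217: 217 → 146 → 40 → 224 → 88 → 104 → 145 → … (one orbit).
The orbit structure of x ↦ 200x mod 243: 6 orbits of sizes [162, 54, 18, 6, 2, 1].
6 cycles on 243: each ℓ→(−1)^(ℓ−1), product (−1)^237 = -1.

-1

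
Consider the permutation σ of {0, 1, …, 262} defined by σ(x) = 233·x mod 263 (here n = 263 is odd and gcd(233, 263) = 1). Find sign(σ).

Trace 187: π^k(187) = [187, 176, 243, 74, 147, 61, 11] for k=0..6.
Decompose π into cycles: lengths [131, 131, 1] (3 cycles, including the fixed point 0).
With 3 cycles on 263 points, sign = (−1)^{263−3} = +1.

+1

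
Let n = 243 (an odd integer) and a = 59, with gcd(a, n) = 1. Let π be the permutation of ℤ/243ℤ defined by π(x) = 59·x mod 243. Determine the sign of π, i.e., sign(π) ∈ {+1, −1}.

-1

Orbit of 67 under x↦59x: [67, 65, 190, 32, 187, 98, 193]… (length divides ord_243(59)).
Cycle type of π: 162 + 54 + 18 + 6 + 2 + 1; total 6 cycles.
Σ(ℓ_i−1) = 243−6 = 237; sign = (−1)^237 = -1.
Check: (59/243) = -1 by Zolotarev.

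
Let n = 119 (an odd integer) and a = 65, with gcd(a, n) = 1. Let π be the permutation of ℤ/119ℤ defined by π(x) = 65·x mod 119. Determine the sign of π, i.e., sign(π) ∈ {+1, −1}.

-1

Orbit of 64 under x↦65x: [64, 114, 32, 57, 16, 88, 8]… (length divides ord_119(65)).
π_65 has 6 disjoint cycles with lengths [48, 48, 16, 3, 3, 1] on {0,…,118}.
n − c = 119 − 6 = 113; sign = (−1)^113 = -1.
Zolotarev: (65|119) = -1, matching the cycle-count sign.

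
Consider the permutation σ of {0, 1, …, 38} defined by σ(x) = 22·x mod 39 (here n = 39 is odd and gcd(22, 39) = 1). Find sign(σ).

Orbit of 1 under x↦22x: [1, 22, 16]… (length divides ord_39(22)).
Decompose π into cycles: lengths [3, 3, 3, 3, 3, 3, 3, 3, 3, 3, 3, 3, 1, 1, 1] (15 cycles, including the fixed point 0).
15 cycles on 39: each ℓ→(−1)^(ℓ−1), product (−1)^24 = +1.
The Jacobi symbol (22|39) = +1 (Zolotarev) agrees.

+1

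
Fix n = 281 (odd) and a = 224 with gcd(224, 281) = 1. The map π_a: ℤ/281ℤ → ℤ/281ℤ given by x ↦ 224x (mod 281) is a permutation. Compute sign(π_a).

+1

Start at x=4: 4 → 53 → 70 → 225 → 101 → 144 → 222 → … (one orbit).
The orbit structure of x ↦ 224x mod 281: 3 orbits of sizes [140, 140, 1].
With 3 cycles on 281 points, sign = (−1)^{281−3} = +1.
The Jacobi symbol (224|281) = +1 (Zolotarev) agrees.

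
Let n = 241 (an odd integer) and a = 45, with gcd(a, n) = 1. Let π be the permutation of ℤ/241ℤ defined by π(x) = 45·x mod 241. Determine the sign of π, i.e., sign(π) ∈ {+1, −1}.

+1

Orbit of 183 under x↦45x: [183, 41, 158, 121, 143, 169, 134]… (length divides ord_241(45)).
Cycle lengths of π_45 on ℤ/241ℤ: [120, 120, 1]; 3 cycles in total.
Σ(ℓ_i−1) = 241−3 = 238; sign = (−1)^238 = +1.
Zolotarev: (45|241) = +1, matching the cycle-count sign.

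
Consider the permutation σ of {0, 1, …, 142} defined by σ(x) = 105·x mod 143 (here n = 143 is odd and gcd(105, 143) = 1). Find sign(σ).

Trace 53: π^k(53) = [53, 131, 27, 118, 92, 79, 1] for k=0..6.
The orbit structure of x ↦ 105x mod 143: 26 orbits of sizes [10, 10, 10, 10, 10, 10, 10, 10, 10, 10, 10, 10, 10, 1, 1, 1, 1, 1, 1, 1, 1, 1, 1, 1, 1, 1].
Σ(ℓ_i−1) = 143−26 = 117; sign = (−1)^117 = -1.

-1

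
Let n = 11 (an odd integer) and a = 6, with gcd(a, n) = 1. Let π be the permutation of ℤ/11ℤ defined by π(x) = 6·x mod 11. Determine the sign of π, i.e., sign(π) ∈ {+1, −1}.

-1

Orbit of 10 under x↦6x: [10, 5, 8, 4, 2, 1, 6]… (length divides ord_11(6)).
Cycle type of π: 10 + 1; total 2 cycles.
Σ(ℓ_i−1) = 11−2 = 9; sign = (−1)^9 = -1.
Check: (6/11) = -1 by Zolotarev.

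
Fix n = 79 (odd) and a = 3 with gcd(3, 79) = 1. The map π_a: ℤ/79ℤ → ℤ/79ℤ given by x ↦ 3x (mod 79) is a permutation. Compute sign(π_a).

Start at x=6: 6 → 18 → 54 → 4 → 12 → 36 → 29 → … (one orbit).
π_3 has 2 disjoint cycles with lengths [78, 1] on {0,…,78}.
Σ(ℓ_i−1) = 79−2 = 77; sign = (−1)^77 = -1.
(3|79)_J = -1 (Zolotarev's lemma cross-check).

-1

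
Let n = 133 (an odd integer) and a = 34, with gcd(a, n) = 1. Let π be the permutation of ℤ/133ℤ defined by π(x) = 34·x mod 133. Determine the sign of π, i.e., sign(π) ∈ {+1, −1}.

+1

Orbit of 1 under x↦34x: [1, 34, 92, 69, 85, 97, 106]… (length divides ord_133(34)).
The orbit structure of x ↦ 34x mod 133: 11 orbits of sizes [18, 18, 18, 18, 18, 18, 18, 2, 2, 2, 1].
11 cycles on 133: each ℓ→(−1)^(ℓ−1), product (−1)^122 = +1.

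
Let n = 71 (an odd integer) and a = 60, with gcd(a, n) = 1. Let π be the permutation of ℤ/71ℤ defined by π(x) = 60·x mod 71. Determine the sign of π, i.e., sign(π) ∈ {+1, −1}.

Orbit of 10 under x↦60x: [10, 32, 3, 38, 8, 54, 45]… (length divides ord_71(60)).
Decompose π into cycles: lengths [35, 35, 1] (3 cycles, including the fixed point 0).
sign(π) = (−1)^{n − #cycles} = (−1)^{71−3} = (−1)^68 = +1.
Zolotarev: (60|71) = +1, matching the cycle-count sign.

+1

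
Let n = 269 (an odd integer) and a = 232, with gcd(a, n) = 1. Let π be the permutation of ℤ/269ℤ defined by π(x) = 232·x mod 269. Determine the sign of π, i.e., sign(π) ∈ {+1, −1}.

Start at x=4: 4 → 121 → 96 → 214 → 152 → 25 → 151 → … (one orbit).
Cycle type of π: 134×2 + 1; total 3 cycles.
With 3 cycles on 269 points, sign = (−1)^{269−3} = +1.
Check: (232/269) = +1 by Zolotarev.

+1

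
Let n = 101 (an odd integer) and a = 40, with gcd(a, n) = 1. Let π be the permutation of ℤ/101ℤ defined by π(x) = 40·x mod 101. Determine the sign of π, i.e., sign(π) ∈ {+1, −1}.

-1

Orbit of 42 under x↦40x: [42, 64, 35, 87, 46, 22, 72]… (length divides ord_101(40)).
Cycle lengths of π_40 on ℤ/101ℤ: [100, 1]; 2 cycles in total.
Σ(ℓ_i−1) = 101−2 = 99; sign = (−1)^99 = -1.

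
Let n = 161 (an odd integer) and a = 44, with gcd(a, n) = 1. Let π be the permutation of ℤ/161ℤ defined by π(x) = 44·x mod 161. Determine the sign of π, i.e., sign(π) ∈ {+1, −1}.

Start at x=78: 78 → 51 → 151 → 43 → 121 → 11 → 1 → … (one orbit).
The orbit structure of x ↦ 44x mod 161: 6 orbits of sizes [66, 66, 22, 3, 3, 1].
sign(π) = (−1)^{n − #cycles} = (−1)^{161−6} = (−1)^155 = -1.

-1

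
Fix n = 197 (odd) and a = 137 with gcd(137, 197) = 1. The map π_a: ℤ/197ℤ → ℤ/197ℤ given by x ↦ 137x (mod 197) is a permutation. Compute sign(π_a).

+1

Orbit of 34 under x↦137x: [34, 127, 63, 160, 53, 169, 104]… (length divides ord_197(137)).
Cycle type of π: 98×2 + 1; total 3 cycles.
Σ(ℓ_i−1) = 197−3 = 194; sign = (−1)^194 = +1.
(137|197)_J = +1 (Zolotarev's lemma cross-check).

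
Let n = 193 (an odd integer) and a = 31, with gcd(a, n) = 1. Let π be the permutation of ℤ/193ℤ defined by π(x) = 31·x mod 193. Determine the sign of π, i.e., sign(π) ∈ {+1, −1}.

+1

Start at x=9: 9 → 86 → 157 → 42 → 144 → 25 → 3 → … (one orbit).
The orbit structure of x ↦ 31x mod 193: 3 orbits of sizes [96, 96, 1].
n − c = 193 − 3 = 190; sign = (−1)^190 = +1.
Zolotarev: (31|193) = +1, matching the cycle-count sign.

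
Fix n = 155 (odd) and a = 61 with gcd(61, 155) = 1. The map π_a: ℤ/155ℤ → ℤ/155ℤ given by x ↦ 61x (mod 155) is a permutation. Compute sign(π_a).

-1

Start at x=61: 61 → 1 → 61 (one orbit).
Cycle type of π: 2×75 + 1×5; total 80 cycles.
155 − 80 = 75 transpositions; sign(π) = (−1)^75 = -1.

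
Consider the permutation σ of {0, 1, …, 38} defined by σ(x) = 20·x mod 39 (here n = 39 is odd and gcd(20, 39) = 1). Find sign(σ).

Orbit of 2 under x↦20x: [2, 1, 20, 10, 5, 22, 11]… (length divides ord_39(20)).
The orbit structure of x ↦ 20x mod 39: 5 orbits of sizes [12, 12, 12, 2, 1].
39 − 5 = 34 transpositions; sign(π) = (−1)^34 = +1.
Zolotarev: (20|39) = +1, matching the cycle-count sign.

+1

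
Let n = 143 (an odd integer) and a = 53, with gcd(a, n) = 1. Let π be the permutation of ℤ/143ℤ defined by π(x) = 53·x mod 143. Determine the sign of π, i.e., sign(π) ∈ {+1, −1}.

+1

Start at x=53: 53 → 92 → 14 → 27 → 1 → 53 (one orbit).
Decompose π into cycles: lengths [5, 5, 5, 5, 5, 5, 5, 5, 5, 5, 5, 5, 5, 5, 5, 5, 5, 5, 5, 5, 5, 5, 5, 5, 5, 5, 1, 1, 1, 1, 1, 1, 1, 1, 1, 1, 1, 1, 1] (39 cycles, including the fixed point 0).
143 − 39 = 104 transpositions; sign(π) = (−1)^104 = +1.
(53|143)_J = +1 (Zolotarev's lemma cross-check).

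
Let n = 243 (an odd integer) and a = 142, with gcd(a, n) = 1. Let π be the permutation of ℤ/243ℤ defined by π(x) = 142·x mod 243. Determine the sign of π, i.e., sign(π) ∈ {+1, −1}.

Start at x=64: 64 → 97 → 166 → 1 → 142 → 238 → 19 → … (one orbit).
Cycle lengths of π_142 on ℤ/243ℤ: [81, 81, 27, 27, 9, 9, 3, 3, 1, 1, 1]; 11 cycles in total.
11 cycles on 243: each ℓ→(−1)^(ℓ−1), product (−1)^232 = +1.

+1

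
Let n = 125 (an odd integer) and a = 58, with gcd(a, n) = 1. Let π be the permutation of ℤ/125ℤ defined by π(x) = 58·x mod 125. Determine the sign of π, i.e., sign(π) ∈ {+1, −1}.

Orbit of 36 under x↦58x: [36, 88, 104, 32, 106, 23, 84]… (length divides ord_125(58)).
The orbit structure of x ↦ 58x mod 125: 4 orbits of sizes [100, 20, 4, 1].
4 cycles on 125: each ℓ→(−1)^(ℓ−1), product (−1)^121 = -1.

-1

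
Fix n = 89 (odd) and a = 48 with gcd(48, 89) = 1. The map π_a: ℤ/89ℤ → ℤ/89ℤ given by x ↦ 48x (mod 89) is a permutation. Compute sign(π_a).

Trace 21: π^k(21) = [21, 29, 57, 66, 53, 52, 4] for k=0..6.
Cycle lengths of π_48 on ℤ/89ℤ: [88, 1]; 2 cycles in total.
sign(π) = (−1)^{n − #cycles} = (−1)^{89−2} = (−1)^87 = -1.
Check: (48/89) = -1 by Zolotarev.

-1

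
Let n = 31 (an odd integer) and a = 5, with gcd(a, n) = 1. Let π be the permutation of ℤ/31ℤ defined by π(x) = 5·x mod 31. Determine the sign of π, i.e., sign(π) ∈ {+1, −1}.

+1

Orbit of 25 under x↦5x: [25, 1, 5]… (length divides ord_31(5)).
The orbit structure of x ↦ 5x mod 31: 11 orbits of sizes [3, 3, 3, 3, 3, 3, 3, 3, 3, 3, 1].
31 − 11 = 20 transpositions; sign(π) = (−1)^20 = +1.
(5|31)_J = +1 (Zolotarev's lemma cross-check).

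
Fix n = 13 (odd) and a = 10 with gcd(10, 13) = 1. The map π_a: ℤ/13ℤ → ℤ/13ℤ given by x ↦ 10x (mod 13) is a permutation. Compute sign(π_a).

+1

Trace 1: π^k(1) = [1, 10, 9, 12, 3, 4] for k=0..5.
Decompose π into cycles: lengths [6, 6, 1] (3 cycles, including the fixed point 0).
Σ(ℓ_i−1) = 13−3 = 10; sign = (−1)^10 = +1.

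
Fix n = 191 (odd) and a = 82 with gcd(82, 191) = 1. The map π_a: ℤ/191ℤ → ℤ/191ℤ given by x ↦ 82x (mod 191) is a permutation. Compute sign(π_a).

-1

Trace 39: π^k(39) = [39, 142, 184, 190, 109, 152, 49] for k=0..6.
π_82 has 20 disjoint cycles with lengths [10, 10, 10, 10, 10, 10, 10, 10, 10, 10, 10, 10, 10, 10, 10, 10, 10, 10, 10, 1] on {0,…,190}.
n − c = 191 − 20 = 171; sign = (−1)^171 = -1.
Zolotarev: (82|191) = -1, matching the cycle-count sign.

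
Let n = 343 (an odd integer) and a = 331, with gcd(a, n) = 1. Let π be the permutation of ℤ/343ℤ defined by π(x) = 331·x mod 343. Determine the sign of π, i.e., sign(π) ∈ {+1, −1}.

Trace 57: π^k(57) = [57, 2, 319, 288, 317, 312, 29] for k=0..6.
Decompose π into cycles: lengths [147, 147, 21, 21, 3, 3, 1] (7 cycles, including the fixed point 0).
sign(π) = (−1)^{n − #cycles} = (−1)^{343−7} = (−1)^336 = +1.
Via Zolotarev, sign(π_{331}) = (331|343) = +1.

+1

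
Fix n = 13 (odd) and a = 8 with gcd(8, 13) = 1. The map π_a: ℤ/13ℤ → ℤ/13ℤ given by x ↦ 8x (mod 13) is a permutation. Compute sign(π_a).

Orbit of 1 under x↦8x: [1, 8, 12, 5]… (length divides ord_13(8)).
π_8 has 4 disjoint cycles with lengths [4, 4, 4, 1] on {0,…,12}.
n − c = 13 − 4 = 9; sign = (−1)^9 = -1.
(8|13)_J = -1 (Zolotarev's lemma cross-check).

-1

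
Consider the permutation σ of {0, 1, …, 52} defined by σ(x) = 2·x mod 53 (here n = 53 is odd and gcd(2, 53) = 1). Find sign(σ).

Trace 26: π^k(26) = [26, 52, 51, 49, 45, 37, 21] for k=0..6.
Cycle lengths of π_2 on ℤ/53ℤ: [52, 1]; 2 cycles in total.
2 cycles on 53: each ℓ→(−1)^(ℓ−1), product (−1)^51 = -1.
Check: (2/53) = -1 by Zolotarev.

-1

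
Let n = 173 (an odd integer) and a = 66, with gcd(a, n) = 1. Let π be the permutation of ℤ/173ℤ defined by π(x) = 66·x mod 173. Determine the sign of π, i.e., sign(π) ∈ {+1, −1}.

Orbit of 139 under x↦66x: [139, 5, 157, 155, 23, 134, 21]… (length divides ord_173(66)).
Decompose π into cycles: lengths [172, 1] (2 cycles, including the fixed point 0).
sign(π) = (−1)^{n − #cycles} = (−1)^{173−2} = (−1)^171 = -1.

-1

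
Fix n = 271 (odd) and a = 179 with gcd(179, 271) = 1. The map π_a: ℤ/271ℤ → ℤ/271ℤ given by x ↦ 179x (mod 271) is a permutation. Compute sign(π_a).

Orbit of 68 under x↦179x: [68, 248, 219, 177, 247, 40, 114]… (length divides ord_271(179)).
The orbit structure of x ↦ 179x mod 271: 3 orbits of sizes [135, 135, 1].
271 − 3 = 268 transpositions; sign(π) = (−1)^268 = +1.

+1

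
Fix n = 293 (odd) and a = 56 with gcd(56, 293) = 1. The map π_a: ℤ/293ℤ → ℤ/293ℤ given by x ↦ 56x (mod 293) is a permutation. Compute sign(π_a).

+1

Trace 94: π^k(94) = [94, 283, 26, 284, 82, 197, 191] for k=0..6.
Cycle type of π: 73×4 + 1; total 5 cycles.
With 5 cycles on 293 points, sign = (−1)^{293−5} = +1.
Via Zolotarev, sign(π_{56}) = (56|293) = +1.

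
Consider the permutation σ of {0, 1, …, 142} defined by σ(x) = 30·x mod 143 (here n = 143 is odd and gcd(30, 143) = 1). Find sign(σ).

-1

Start at x=14: 14 → 134 → 16 → 51 → 100 → 140 → 53 → … (one orbit).
Cycle lengths of π_30 on ℤ/143ℤ: [30, 30, 30, 30, 10, 6, 6, 1]; 8 cycles in total.
sign(π) = (−1)^{n − #cycles} = (−1)^{143−8} = (−1)^135 = -1.
Check: (30/143) = -1 by Zolotarev.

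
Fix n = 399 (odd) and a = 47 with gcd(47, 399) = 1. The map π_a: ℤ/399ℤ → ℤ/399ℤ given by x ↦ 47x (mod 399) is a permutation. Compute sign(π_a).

Orbit of 214 under x↦47x: [214, 83, 310, 206, 106, 194, 340]… (length divides ord_399(47)).
Cycle type of π: 18×20 + 9×2 + 6×3 + 2 + 1; total 27 cycles.
27 cycles on 399: each ℓ→(−1)^(ℓ−1), product (−1)^372 = +1.

+1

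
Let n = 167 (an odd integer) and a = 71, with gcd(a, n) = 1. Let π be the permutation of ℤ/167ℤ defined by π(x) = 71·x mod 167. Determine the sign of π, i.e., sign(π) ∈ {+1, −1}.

-1

Start at x=157: 157 → 125 → 24 → 34 → 76 → 52 → 18 → … (one orbit).
Cycle lengths of π_71 on ℤ/167ℤ: [166, 1]; 2 cycles in total.
n − c = 167 − 2 = 165; sign = (−1)^165 = -1.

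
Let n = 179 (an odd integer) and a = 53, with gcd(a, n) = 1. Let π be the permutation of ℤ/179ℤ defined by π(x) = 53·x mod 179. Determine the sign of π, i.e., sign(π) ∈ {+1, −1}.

Start at x=162: 162 → 173 → 40 → 151 → 127 → 108 → 175 → … (one orbit).
Decompose π into cycles: lengths [178, 1] (2 cycles, including the fixed point 0).
Σ(ℓ_i−1) = 179−2 = 177; sign = (−1)^177 = -1.
Check: (53/179) = -1 by Zolotarev.

-1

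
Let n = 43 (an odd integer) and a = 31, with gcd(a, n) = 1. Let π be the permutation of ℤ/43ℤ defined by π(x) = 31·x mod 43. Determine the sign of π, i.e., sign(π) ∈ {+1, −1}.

Orbit of 36 under x↦31x: [36, 41, 24, 13, 16, 23, 25]… (length divides ord_43(31)).
Cycle type of π: 21×2 + 1; total 3 cycles.
n − c = 43 − 3 = 40; sign = (−1)^40 = +1.
(31|43)_J = +1 (Zolotarev's lemma cross-check).

+1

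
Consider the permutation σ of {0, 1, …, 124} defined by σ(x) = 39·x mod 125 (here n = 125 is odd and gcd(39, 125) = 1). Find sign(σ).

Trace 124: π^k(124) = [124, 86, 104, 56, 59, 51, 114] for k=0..6.
Cycle type of π: 50×2 + 10×2 + 2×2 + 1; total 7 cycles.
125 − 7 = 118 transpositions; sign(π) = (−1)^118 = +1.
Check: (39/125) = +1 by Zolotarev.

+1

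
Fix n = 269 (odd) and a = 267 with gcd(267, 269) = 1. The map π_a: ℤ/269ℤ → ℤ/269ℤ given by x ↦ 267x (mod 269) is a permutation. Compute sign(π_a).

-1

Trace 10: π^k(10) = [10, 249, 40, 189, 160, 218, 102] for k=0..6.
Cycle type of π: 268 + 1; total 2 cycles.
Σ(ℓ_i−1) = 269−2 = 267; sign = (−1)^267 = -1.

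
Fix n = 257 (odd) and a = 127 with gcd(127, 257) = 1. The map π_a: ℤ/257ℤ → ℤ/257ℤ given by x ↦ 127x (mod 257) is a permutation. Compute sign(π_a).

-1

Start at x=212: 212 → 196 → 220 → 184 → 238 → 157 → 150 → … (one orbit).
2 cycles of lengths [256, 1].
With 2 cycles on 257 points, sign = (−1)^{257−2} = -1.
Via Zolotarev, sign(π_{127}) = (127|257) = -1.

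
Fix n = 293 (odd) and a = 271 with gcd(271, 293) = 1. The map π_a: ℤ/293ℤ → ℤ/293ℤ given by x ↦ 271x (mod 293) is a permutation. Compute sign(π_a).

Start at x=126: 126 → 158 → 40 → 292 → 22 → 102 → 100 → … (one orbit).
π_271 has 3 disjoint cycles with lengths [146, 146, 1] on {0,…,292}.
3 cycles on 293: each ℓ→(−1)^(ℓ−1), product (−1)^290 = +1.
Via Zolotarev, sign(π_{271}) = (271|293) = +1.

+1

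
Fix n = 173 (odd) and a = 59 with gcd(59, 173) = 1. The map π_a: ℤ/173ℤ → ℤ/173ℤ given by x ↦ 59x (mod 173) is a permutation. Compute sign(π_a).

Start at x=23: 23 → 146 → 137 → 125 → 109 → 30 → 40 → … (one orbit).
Cycle lengths of π_59 on ℤ/173ℤ: [172, 1]; 2 cycles in total.
sign(π) = (−1)^{n − #cycles} = (−1)^{173−2} = (−1)^171 = -1.

-1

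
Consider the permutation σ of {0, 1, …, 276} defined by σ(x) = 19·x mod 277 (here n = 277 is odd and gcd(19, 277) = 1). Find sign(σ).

Start at x=213: 213 → 169 → 164 → 69 → 203 → 256 → 155 → … (one orbit).
Decompose π into cycles: lengths [23, 23, 23, 23, 23, 23, 23, 23, 23, 23, 23, 23, 1] (13 cycles, including the fixed point 0).
Σ(ℓ_i−1) = 277−13 = 264; sign = (−1)^264 = +1.
The Jacobi symbol (19|277) = +1 (Zolotarev) agrees.

+1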